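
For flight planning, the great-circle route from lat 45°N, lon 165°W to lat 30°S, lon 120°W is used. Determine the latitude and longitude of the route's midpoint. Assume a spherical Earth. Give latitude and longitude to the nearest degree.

From cos δ = sin φ₁ sin φ₂ + cos φ₁ cos φ₂ cos Δλ, the central angle is δ ≈ 1.491 rad (85.4°).
Interpolate at f = 1/2 with slerp weights a = sin((1−f)δ)/sin δ ≈ 0.681, b = sin(fδ)/sin δ ≈ 0.681.
p = a·p₁ + b·p₂ ≈ (-0.760, -0.635, 0.141); φ = arcsin(p_z) ≈ 8.10°, λ = atan2(p_y, p_x) ≈ -140.10°.

≈ lat 8°N, lon 140°W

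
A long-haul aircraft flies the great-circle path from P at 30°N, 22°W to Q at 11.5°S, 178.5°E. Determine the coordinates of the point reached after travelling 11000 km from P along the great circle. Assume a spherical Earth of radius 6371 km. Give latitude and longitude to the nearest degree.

≈ 28°N, 143°W

From cos δ = sin φ₁ sin φ₂ + cos φ₁ cos φ₂ cos Δλ, the central angle is δ ≈ 2.678 rad (153.5°). The total great-circle distance is δ·R ≈ 2.678 × 6371 ≈ 17063 km, so the target fraction is f = 11000/17063 ≈ 0.645.
Interpolate at f ≈ 0.645 with slerp weights a = sin((1−f)δ)/sin δ ≈ 1.822, b = sin(fδ)/sin δ ≈ 2.211.
p = a·p₁ + b·p₂ ≈ (-0.702, -0.534, 0.470); φ = arcsin(p_z) ≈ 28.06°, λ = atan2(p_y, p_x) ≈ -142.72°.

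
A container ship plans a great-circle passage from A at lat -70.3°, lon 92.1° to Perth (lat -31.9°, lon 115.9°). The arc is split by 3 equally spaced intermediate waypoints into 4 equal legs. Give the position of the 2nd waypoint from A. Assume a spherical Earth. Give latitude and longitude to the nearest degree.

Convert each endpoint to a unit vector on the sphere (x = cos φ cos λ, y = cos φ sin λ, z = sin φ).
The central angle between the endpoints is δ = arccos(p₁·p₂) ≈ 0.708 rad (40.6°).
Interpolate at f = 2/4 with slerp weights a = sin((1−f)δ)/sin δ ≈ 0.533, b = sin(fδ)/sin δ ≈ 0.533.
p = a·p₁ + b·p₂ ≈ (-0.204, 0.587, -0.784); φ = arcsin(p_z) ≈ -51.59°, λ = atan2(p_y, p_x) ≈ 109.20°.

≈ lat -52°, lon 109°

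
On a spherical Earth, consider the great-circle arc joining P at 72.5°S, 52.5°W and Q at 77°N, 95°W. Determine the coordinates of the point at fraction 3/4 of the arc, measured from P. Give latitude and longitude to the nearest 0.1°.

From cos δ = sin φ₁ sin φ₂ + cos φ₁ cos φ₂ cos Δλ, the central angle is δ ≈ 2.645 rad (151.6°).
Interpolate at f = 3/4 with slerp weights a = sin((1−f)δ)/sin δ ≈ 1.290, b = sin(fδ)/sin δ ≈ 1.924.
p = a·p₁ + b·p₂ ≈ (0.198, -0.739, 0.644); φ = arcsin(p_z) ≈ 40.09°, λ = atan2(p_y, p_x) ≈ -74.97°.

≈ 40.1°N, 75.0°W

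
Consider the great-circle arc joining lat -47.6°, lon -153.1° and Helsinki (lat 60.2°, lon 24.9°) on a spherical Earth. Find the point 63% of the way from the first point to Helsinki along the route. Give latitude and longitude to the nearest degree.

Convert each endpoint to a unit vector on the sphere (x = cos φ cos λ, y = cos φ sin λ, z = sin φ).
The central angle between the endpoints is δ = arccos(p₁·p₂) ≈ 2.921 rad (167.3°).
Interpolate at f = 0.63 with slerp weights a = sin((1−f)δ)/sin δ ≈ 4.028, b = sin(fδ)/sin δ ≈ 4.401.
p = a·p₁ + b·p₂ ≈ (-0.438, -0.308, 0.844); φ = arcsin(p_z) ≈ 57.61°, λ = atan2(p_y, p_x) ≈ -144.91°.

≈ lat 58°, lon -145°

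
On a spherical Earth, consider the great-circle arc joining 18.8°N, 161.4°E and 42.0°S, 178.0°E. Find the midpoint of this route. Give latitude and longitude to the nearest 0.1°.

Convert each endpoint to a unit vector on the sphere (x = cos φ cos λ, y = cos φ sin λ, z = sin φ).
The central angle between the endpoints is δ = arccos(p₁·p₂) ≈ 1.094 rad (62.7°).
Interpolate at f = 1/2 with slerp weights a = sin((1−f)δ)/sin δ ≈ 0.585, b = sin(fδ)/sin δ ≈ 0.585.
p = a·p₁ + b·p₂ ≈ (-0.960, 0.192, -0.203); φ = arcsin(p_z) ≈ -11.72°, λ = atan2(p_y, p_x) ≈ 168.69°.

≈ 11.7°S, 168.7°E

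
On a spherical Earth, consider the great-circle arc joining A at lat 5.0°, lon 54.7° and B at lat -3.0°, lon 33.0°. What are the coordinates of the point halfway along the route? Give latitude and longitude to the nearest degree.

≈ lat 1°, lon 44°

Write both endpoints as unit vectors p₁, p₂ with components (cos φ cos λ, cos φ sin λ, sin φ).
The central angle between the endpoints is δ = arccos(p₁·p₂) ≈ 0.403 rad (23.1°).
Interpolate at f = 1/2 with slerp weights a = sin((1−f)δ)/sin δ ≈ 0.510, b = sin(fδ)/sin δ ≈ 0.510.
p = a·p₁ + b·p₂ ≈ (0.721, 0.692, 0.018); φ = arcsin(p_z) ≈ 1.02°, λ = atan2(p_y, p_x) ≈ 43.84°.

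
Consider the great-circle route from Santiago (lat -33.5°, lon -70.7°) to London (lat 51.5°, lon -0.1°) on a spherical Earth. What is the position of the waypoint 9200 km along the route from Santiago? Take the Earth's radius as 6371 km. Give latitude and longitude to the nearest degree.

≈ lat 36°, lon -23°

Write both endpoints as unit vectors p₁, p₂ with components (cos φ cos λ, cos φ sin λ, sin φ).
The central angle between the endpoints is δ = arccos(p₁·p₂) ≈ 1.833 rad (105.0°). The total great-circle distance is δ·R ≈ 1.833 × 6371 ≈ 11680 km, so the target fraction is f = 9200/11680 ≈ 0.788.
Interpolate at f ≈ 0.788 with slerp weights a = sin((1−f)δ)/sin δ ≈ 0.393, b = sin(fδ)/sin δ ≈ 1.027.
p = a·p₁ + b·p₂ ≈ (0.748, -0.310, 0.587); φ = arcsin(p_z) ≈ 35.94°, λ = atan2(p_y, p_x) ≈ -22.54°.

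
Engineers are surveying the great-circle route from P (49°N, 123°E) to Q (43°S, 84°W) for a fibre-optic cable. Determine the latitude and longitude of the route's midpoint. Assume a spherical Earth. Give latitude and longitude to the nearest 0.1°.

Write both endpoints as unit vectors p₁, p₂ with components (cos φ cos λ, cos φ sin λ, sin φ).
The central angle between the endpoints is δ = arccos(p₁·p₂) ≈ 2.800 rad (160.4°).
Interpolate at f = 1/2 with slerp weights a = sin((1−f)δ)/sin δ ≈ 2.942, b = sin(fδ)/sin δ ≈ 2.942.
p = a·p₁ + b·p₂ ≈ (-0.826, -0.521, 0.214); φ = arcsin(p_z) ≈ 12.35°, λ = atan2(p_y, p_x) ≈ -147.76°.

≈ (12.4°N, 147.8°W)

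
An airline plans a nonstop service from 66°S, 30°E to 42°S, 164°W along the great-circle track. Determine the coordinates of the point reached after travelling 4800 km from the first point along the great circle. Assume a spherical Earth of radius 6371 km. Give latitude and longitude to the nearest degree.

≈ 70°S, 172°W

From cos δ = sin φ₁ sin φ₂ + cos φ₁ cos φ₂ cos Δλ, the central angle is δ ≈ 1.247 rad (71.5°). The total great-circle distance is δ·R ≈ 1.247 × 6371 ≈ 7946 km, so the target fraction is f = 4800/7946 ≈ 0.604.
Interpolate at f ≈ 0.604 with slerp weights a = sin((1−f)δ)/sin δ ≈ 0.500, b = sin(fδ)/sin δ ≈ 0.722.
p = a·p₁ + b·p₂ ≈ (-0.339, -0.046, -0.940); φ = arcsin(p_z) ≈ -69.97°, λ = atan2(p_y, p_x) ≈ -172.26°.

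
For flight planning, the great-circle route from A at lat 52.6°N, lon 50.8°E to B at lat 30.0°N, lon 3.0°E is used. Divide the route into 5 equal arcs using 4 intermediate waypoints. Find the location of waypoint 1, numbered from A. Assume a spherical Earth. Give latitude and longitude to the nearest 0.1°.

≈ lat 49.9°N, lon 38.3°E

Convert each endpoint to a unit vector on the sphere (x = cos φ cos λ, y = cos φ sin λ, z = sin φ).
The central angle between the endpoints is δ = arccos(p₁·p₂) ≈ 0.722 rad (41.4°).
Interpolate at f = 1/5 with slerp weights a = sin((1−f)δ)/sin δ ≈ 0.826, b = sin(fδ)/sin δ ≈ 0.218.
p = a·p₁ + b·p₂ ≈ (0.505, 0.399, 0.765); φ = arcsin(p_z) ≈ 49.92°, λ = atan2(p_y, p_x) ≈ 38.27°.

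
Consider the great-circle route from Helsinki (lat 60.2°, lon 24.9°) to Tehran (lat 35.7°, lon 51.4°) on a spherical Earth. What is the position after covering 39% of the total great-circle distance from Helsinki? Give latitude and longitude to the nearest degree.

The haversine formula gives a central angle δ ≈ 0.521 rad (29.8°) between the endpoints.
Interpolate at f = 0.39 with slerp weights a = sin((1−f)δ)/sin δ ≈ 0.628, b = sin(fδ)/sin δ ≈ 0.405.
p = a·p₁ + b·p₂ ≈ (0.488, 0.389, 0.781); φ = arcsin(p_z) ≈ 51.38°, λ = atan2(p_y, p_x) ≈ 38.51°.

≈ lat 51°, lon 39°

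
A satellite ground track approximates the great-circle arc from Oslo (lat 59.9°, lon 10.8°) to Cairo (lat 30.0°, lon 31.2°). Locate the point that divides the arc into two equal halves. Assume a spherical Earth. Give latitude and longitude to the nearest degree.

The haversine formula gives a central angle δ ≈ 0.574 rad (32.9°) between the endpoints.
Interpolate at f = 1/2 with slerp weights a = sin((1−f)δ)/sin δ ≈ 0.521, b = sin(fδ)/sin δ ≈ 0.521.
p = a·p₁ + b·p₂ ≈ (0.643, 0.283, 0.712); φ = arcsin(p_z) ≈ 45.37°, λ = atan2(p_y, p_x) ≈ 23.75°.

≈ lat 45°, lon 24°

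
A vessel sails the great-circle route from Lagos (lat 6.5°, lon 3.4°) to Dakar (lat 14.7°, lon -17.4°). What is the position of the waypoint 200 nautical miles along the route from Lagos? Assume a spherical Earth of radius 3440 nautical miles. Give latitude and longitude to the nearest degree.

Convert each endpoint to a unit vector on the sphere (x = cos φ cos λ, y = cos φ sin λ, z = sin φ).
The central angle between the endpoints is δ = arccos(p₁·p₂) ≈ 0.384 rad (22.0°). The total great-circle distance is δ·R ≈ 0.384 × 3440 ≈ 1321 nmi, so the target fraction is f = 200/1321 ≈ 0.151.
Interpolate at f ≈ 0.151 with slerp weights a = sin((1−f)δ)/sin δ ≈ 0.855, b = sin(fδ)/sin δ ≈ 0.155.
p = a·p₁ + b·p₂ ≈ (0.991, 0.005, 0.136); φ = arcsin(p_z) ≈ 7.82°, λ = atan2(p_y, p_x) ≈ 0.32°.

≈ lat 8°, lon 0°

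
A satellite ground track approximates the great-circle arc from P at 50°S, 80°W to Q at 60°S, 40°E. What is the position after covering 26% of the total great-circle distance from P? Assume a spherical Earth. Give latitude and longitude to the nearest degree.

≈ 63°S, 63°W

The haversine formula gives a central angle δ ≈ 1.044 rad (59.8°) between the endpoints.
Interpolate at f = 0.26 with slerp weights a = sin((1−f)δ)/sin δ ≈ 0.807, b = sin(fδ)/sin δ ≈ 0.310.
p = a·p₁ + b·p₂ ≈ (0.209, -0.411, -0.887); φ = arcsin(p_z) ≈ -62.52°, λ = atan2(p_y, p_x) ≈ -63.08°.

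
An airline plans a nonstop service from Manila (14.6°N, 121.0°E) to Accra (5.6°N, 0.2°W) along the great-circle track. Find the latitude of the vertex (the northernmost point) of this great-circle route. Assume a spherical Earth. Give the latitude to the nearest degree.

The great circle lies in the plane with unit normal n̂ = (p₁ × p₂)/|p₁ × p₂|.
Here n̂_z ≈ -0.936; the vertex latitude is φ_max = arccos|n̂_z| ≈ 20.7°.

≈ 21°N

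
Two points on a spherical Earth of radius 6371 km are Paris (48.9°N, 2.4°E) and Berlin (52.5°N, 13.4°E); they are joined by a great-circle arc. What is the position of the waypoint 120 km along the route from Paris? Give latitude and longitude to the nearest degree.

≈ (49°N, 4°E)

Write both endpoints as unit vectors p₁, p₂ with components (cos φ cos λ, cos φ sin λ, sin φ).
The central angle between the endpoints is δ = arccos(p₁·p₂) ≈ 0.137 rad (7.8°). The total great-circle distance is δ·R ≈ 0.137 × 6371 ≈ 871 km, so the target fraction is f = 120/871 ≈ 0.138.
Interpolate at f ≈ 0.138 with slerp weights a = sin((1−f)δ)/sin δ ≈ 0.863, b = sin(fδ)/sin δ ≈ 0.138.
p = a·p₁ + b·p₂ ≈ (0.649, 0.043, 0.760); φ = arcsin(p_z) ≈ 49.46°, λ = atan2(p_y, p_x) ≈ 3.82°.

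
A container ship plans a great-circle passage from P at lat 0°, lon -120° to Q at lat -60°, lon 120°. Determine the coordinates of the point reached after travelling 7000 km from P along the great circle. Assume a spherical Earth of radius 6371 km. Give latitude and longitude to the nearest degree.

≈ lat -53°, lon -161°

Convert each endpoint to a unit vector on the sphere (x = cos φ cos λ, y = cos φ sin λ, z = sin φ).
The central angle between the endpoints is δ = arccos(p₁·p₂) ≈ 1.823 rad (104.5°). The total great-circle distance is δ·R ≈ 1.823 × 6371 ≈ 11617 km, so the target fraction is f = 7000/11617 ≈ 0.603.
Interpolate at f ≈ 0.603 with slerp weights a = sin((1−f)δ)/sin δ ≈ 0.685, b = sin(fδ)/sin δ ≈ 0.920.
p = a·p₁ + b·p₂ ≈ (-0.572, -0.195, -0.797); φ = arcsin(p_z) ≈ -52.81°, λ = atan2(p_y, p_x) ≈ -161.22°.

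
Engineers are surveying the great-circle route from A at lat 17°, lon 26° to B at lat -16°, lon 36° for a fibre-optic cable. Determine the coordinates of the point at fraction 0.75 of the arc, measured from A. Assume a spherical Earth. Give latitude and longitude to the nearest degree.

Write both endpoints as unit vectors p₁, p₂ with components (cos φ cos λ, cos φ sin λ, sin φ).
The central angle between the endpoints is δ = arccos(p₁·p₂) ≈ 0.601 rad (34.4°).
Interpolate at f = 0.75 with slerp weights a = sin((1−f)δ)/sin δ ≈ 0.265, b = sin(fδ)/sin δ ≈ 0.770.
p = a·p₁ + b·p₂ ≈ (0.827, 0.546, -0.135); φ = arcsin(p_z) ≈ -7.76°, λ = atan2(p_y, p_x) ≈ 33.46°.

≈ lat -8°, lon 33°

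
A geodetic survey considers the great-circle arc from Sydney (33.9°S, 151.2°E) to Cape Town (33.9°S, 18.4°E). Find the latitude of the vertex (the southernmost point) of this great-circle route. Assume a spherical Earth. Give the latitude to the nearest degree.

The great circle lies in the plane with unit normal n̂ = (p₁ × p₂)/|p₁ × p₂|.
Here n̂_z ≈ -0.512; the vertex latitude is φ_max = arccos|n̂_z| ≈ 59.2°.
Check via Clairaut: cos φ_max = |cos φ₁| · sin C = cos(33.9°)·sin(141.9°) ≈ 0.512, again giving ≈ 59.2°.

≈ 59°S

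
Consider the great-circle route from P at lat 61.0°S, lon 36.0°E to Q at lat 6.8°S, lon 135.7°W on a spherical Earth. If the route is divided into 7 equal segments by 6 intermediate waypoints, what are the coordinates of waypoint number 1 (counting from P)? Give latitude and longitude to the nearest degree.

≈ lat 77°S, lon 25°E

Convert each endpoint to a unit vector on the sphere (x = cos φ cos λ, y = cos φ sin λ, z = sin φ).
The central angle between the endpoints is δ = arccos(p₁·p₂) ≈ 1.953 rad (111.9°).
Interpolate at f = 1/7 with slerp weights a = sin((1−f)δ)/sin δ ≈ 1.072, b = sin(fδ)/sin δ ≈ 0.297.
p = a·p₁ + b·p₂ ≈ (0.210, 0.100, -0.973); φ = arcsin(p_z) ≈ -76.58°, λ = atan2(p_y, p_x) ≈ 25.44°.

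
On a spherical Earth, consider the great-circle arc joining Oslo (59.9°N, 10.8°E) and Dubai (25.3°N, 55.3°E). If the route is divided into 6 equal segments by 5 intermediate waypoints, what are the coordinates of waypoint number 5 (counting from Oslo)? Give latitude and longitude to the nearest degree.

Write both endpoints as unit vectors p₁, p₂ with components (cos φ cos λ, cos φ sin λ, sin φ).
The central angle between the endpoints is δ = arccos(p₁·p₂) ≈ 0.805 rad (46.1°).
Interpolate at f = 5/6 with slerp weights a = sin((1−f)δ)/sin δ ≈ 0.186, b = sin(fδ)/sin δ ≈ 0.862.
p = a·p₁ + b·p₂ ≈ (0.535, 0.658, 0.529); φ = arcsin(p_z) ≈ 31.94°, λ = atan2(p_y, p_x) ≈ 50.89°.

≈ (32°N, 51°E)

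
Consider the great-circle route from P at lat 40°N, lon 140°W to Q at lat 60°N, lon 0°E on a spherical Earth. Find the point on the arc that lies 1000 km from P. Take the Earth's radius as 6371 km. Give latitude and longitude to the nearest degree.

From cos δ = sin φ₁ sin φ₂ + cos φ₁ cos φ₂ cos Δλ, the central angle is δ ≈ 1.304 rad (74.7°). The total great-circle distance is δ·R ≈ 1.304 × 6371 ≈ 8310 km, so the target fraction is f = 1000/8310 ≈ 0.120.
Interpolate at f ≈ 0.120 with slerp weights a = sin((1−f)δ)/sin δ ≈ 0.945, b = sin(fδ)/sin δ ≈ 0.162.
p = a·p₁ + b·p₂ ≈ (-0.474, -0.465, 0.748); φ = arcsin(p_z) ≈ 48.40°, λ = atan2(p_y, p_x) ≈ -135.50°.

≈ lat 48°N, lon 136°W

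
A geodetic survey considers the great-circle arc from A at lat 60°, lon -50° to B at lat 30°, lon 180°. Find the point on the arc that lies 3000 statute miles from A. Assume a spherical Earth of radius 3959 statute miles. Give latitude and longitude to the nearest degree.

≈ lat 62°, lon -150°

From cos δ = sin φ₁ sin φ₂ + cos φ₁ cos φ₂ cos Δλ, the central angle is δ ≈ 1.415 rad (81.1°). The total great-circle distance is δ·R ≈ 1.415 × 3959 ≈ 5604 mi, so the target fraction is f = 3000/5604 ≈ 0.535.
Interpolate at f ≈ 0.535 with slerp weights a = sin((1−f)δ)/sin δ ≈ 0.619, b = sin(fδ)/sin δ ≈ 0.696.
p = a·p₁ + b·p₂ ≈ (-0.404, -0.237, 0.884); φ = arcsin(p_z) ≈ 62.09°, λ = atan2(p_y, p_x) ≈ -149.58°.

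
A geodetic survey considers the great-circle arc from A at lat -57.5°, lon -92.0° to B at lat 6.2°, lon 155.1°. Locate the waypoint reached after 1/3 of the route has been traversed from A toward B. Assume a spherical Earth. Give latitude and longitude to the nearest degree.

The haversine formula gives a central angle δ ≈ 1.874 rad (107.4°) between the endpoints.
Interpolate at f = 1/3 with slerp weights a = sin((1−f)δ)/sin δ ≈ 0.994, b = sin(fδ)/sin δ ≈ 0.613.
p = a·p₁ + b·p₂ ≈ (-0.571, -0.277, -0.772); φ = arcsin(p_z) ≈ -50.57°, λ = atan2(p_y, p_x) ≈ -154.11°.

≈ lat -51°, lon -154°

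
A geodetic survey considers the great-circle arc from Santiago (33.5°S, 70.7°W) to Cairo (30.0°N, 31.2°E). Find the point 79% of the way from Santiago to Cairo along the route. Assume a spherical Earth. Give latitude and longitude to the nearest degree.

≈ 18°N, 8°E

Write both endpoints as unit vectors p₁, p₂ with components (cos φ cos λ, cos φ sin λ, sin φ).
The central angle between the endpoints is δ = arccos(p₁·p₂) ≈ 2.010 rad (115.1°).
Interpolate at f = 0.79 with slerp weights a = sin((1−f)δ)/sin δ ≈ 0.452, b = sin(fδ)/sin δ ≈ 1.105.
p = a·p₁ + b·p₂ ≈ (0.943, 0.139, 0.303); φ = arcsin(p_z) ≈ 17.61°, λ = atan2(p_y, p_x) ≈ 8.41°.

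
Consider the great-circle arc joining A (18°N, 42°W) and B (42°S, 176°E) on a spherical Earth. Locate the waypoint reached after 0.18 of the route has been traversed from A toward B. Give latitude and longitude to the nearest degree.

≈ (0°N, 60°W)

Convert each endpoint to a unit vector on the sphere (x = cos φ cos λ, y = cos φ sin λ, z = sin φ).
The central angle between the endpoints is δ = arccos(p₁·p₂) ≈ 2.440 rad (139.8°).
Interpolate at f = 0.18 with slerp weights a = sin((1−f)δ)/sin δ ≈ 1.408, b = sin(fδ)/sin δ ≈ 0.659.
p = a·p₁ + b·p₂ ≈ (0.507, -0.862, -0.006); φ = arcsin(p_z) ≈ -0.32°, λ = atan2(p_y, p_x) ≈ -59.54°.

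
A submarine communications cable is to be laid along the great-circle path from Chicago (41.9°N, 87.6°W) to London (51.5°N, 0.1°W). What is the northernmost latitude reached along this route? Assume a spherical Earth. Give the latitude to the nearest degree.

The great circle lies in the plane with unit normal n̂ = (p₁ × p₂)/|p₁ × p₂|.
Here n̂_z ≈ +0.551; the vertex latitude is φ_max = arccos|n̂_z| ≈ 56.6°.

≈ 57°N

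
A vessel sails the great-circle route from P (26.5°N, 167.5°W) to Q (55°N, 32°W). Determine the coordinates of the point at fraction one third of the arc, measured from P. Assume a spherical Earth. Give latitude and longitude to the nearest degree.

The haversine formula gives a central angle δ ≈ 1.571 rad (90.0°) between the endpoints.
Interpolate at f = 1/3 with slerp weights a = sin((1−f)δ)/sin δ ≈ 0.866, b = sin(fδ)/sin δ ≈ 0.500.
p = a·p₁ + b·p₂ ≈ (-0.514, -0.320, 0.796); φ = arcsin(p_z) ≈ 52.77°, λ = atan2(p_y, p_x) ≈ -148.09°.

≈ (53°N, 148°W)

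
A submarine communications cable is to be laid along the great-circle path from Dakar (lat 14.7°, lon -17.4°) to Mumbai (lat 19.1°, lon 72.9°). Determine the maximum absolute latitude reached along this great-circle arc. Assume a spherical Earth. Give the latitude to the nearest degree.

The great circle lies in the plane with unit normal n̂ = (p₁ × p₂)/|p₁ × p₂|.
Here n̂_z ≈ +0.917; the vertex latitude is φ_max = arccos|n̂_z| ≈ 23.5°.
Check via Clairaut: cos φ_max = |cos φ₁| · sin C = cos(14.7°)·sin(71.4°) ≈ 0.917, again giving ≈ 23.5°.

≈ 24°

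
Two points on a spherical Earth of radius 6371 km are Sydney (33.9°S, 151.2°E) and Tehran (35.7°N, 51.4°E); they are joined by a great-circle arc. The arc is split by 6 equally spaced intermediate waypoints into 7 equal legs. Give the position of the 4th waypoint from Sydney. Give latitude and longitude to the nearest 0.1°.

Write both endpoints as unit vectors p₁, p₂ with components (cos φ cos λ, cos φ sin λ, sin φ).
The central angle between the endpoints is δ = arccos(p₁·p₂) ≈ 2.027 rad (116.1°).
Interpolate at f = 4/7 with slerp weights a = sin((1−f)δ)/sin δ ≈ 0.850, b = sin(fδ)/sin δ ≈ 1.020.
p = a·p₁ + b·p₂ ≈ (-0.102, 0.987, 0.121); φ = arcsin(p_z) ≈ 6.96°, λ = atan2(p_y, p_x) ≈ 95.87°.

≈ 7.0°N, 95.9°E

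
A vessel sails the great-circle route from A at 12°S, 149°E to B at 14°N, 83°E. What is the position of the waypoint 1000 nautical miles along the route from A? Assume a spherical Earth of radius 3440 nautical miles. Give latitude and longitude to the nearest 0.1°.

Convert each endpoint to a unit vector on the sphere (x = cos φ cos λ, y = cos φ sin λ, z = sin φ).
The central angle between the endpoints is δ = arccos(p₁·p₂) ≈ 1.228 rad (70.4°). The total great-circle distance is δ·R ≈ 1.228 × 3440 ≈ 4226 nmi, so the target fraction is f = 1000/4226 ≈ 0.237.
Interpolate at f ≈ 0.237 with slerp weights a = sin((1−f)δ)/sin δ ≈ 0.856, b = sin(fδ)/sin δ ≈ 0.304.
p = a·p₁ + b·p₂ ≈ (-0.682, 0.724, -0.104); φ = arcsin(p_z) ≈ -5.99°, λ = atan2(p_y, p_x) ≈ 133.26°.

≈ 6.0°S, 133.3°E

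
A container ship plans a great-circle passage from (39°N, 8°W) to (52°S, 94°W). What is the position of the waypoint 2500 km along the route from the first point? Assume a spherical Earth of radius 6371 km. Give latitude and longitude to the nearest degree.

≈ (22°N, 25°W)

Convert each endpoint to a unit vector on the sphere (x = cos φ cos λ, y = cos φ sin λ, z = sin φ).
The central angle between the endpoints is δ = arccos(p₁·p₂) ≈ 2.052 rad (117.6°). The total great-circle distance is δ·R ≈ 2.052 × 6371 ≈ 13071 km, so the target fraction is f = 2500/13071 ≈ 0.191.
Interpolate at f ≈ 0.191 with slerp weights a = sin((1−f)δ)/sin δ ≈ 1.123, b = sin(fδ)/sin δ ≈ 0.431.
p = a·p₁ + b·p₂ ≈ (0.846, -0.386, 0.367); φ = arcsin(p_z) ≈ 21.54°, λ = atan2(p_y, p_x) ≈ -24.55°.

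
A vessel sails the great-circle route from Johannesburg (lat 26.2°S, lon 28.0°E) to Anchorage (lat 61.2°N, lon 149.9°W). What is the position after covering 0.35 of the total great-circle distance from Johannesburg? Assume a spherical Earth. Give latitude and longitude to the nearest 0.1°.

From cos δ = sin φ₁ sin φ₂ + cos φ₁ cos φ₂ cos Δλ, the central angle is δ ≈ 2.530 rad (145.0°).
Interpolate at f = 0.35 with slerp weights a = sin((1−f)δ)/sin δ ≈ 1.737, b = sin(fδ)/sin δ ≈ 1.349.
p = a·p₁ + b·p₂ ≈ (0.814, 0.406, 0.415); φ = arcsin(p_z) ≈ 24.52°, λ = atan2(p_y, p_x) ≈ 26.50°.

≈ lat 24.5°N, lon 26.5°E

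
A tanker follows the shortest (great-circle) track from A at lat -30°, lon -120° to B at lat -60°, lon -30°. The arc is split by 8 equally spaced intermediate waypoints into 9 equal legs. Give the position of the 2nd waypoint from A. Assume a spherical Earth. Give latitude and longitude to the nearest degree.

≈ lat -41°, lon -109°

Write both endpoints as unit vectors p₁, p₂ with components (cos φ cos λ, cos φ sin λ, sin φ).
The central angle between the endpoints is δ = arccos(p₁·p₂) ≈ 1.123 rad (64.3°).
Interpolate at f = 2/9 with slerp weights a = sin((1−f)δ)/sin δ ≈ 0.850, b = sin(fδ)/sin δ ≈ 0.274.
p = a·p₁ + b·p₂ ≈ (-0.250, -0.706, -0.662); φ = arcsin(p_z) ≈ -41.49°, λ = atan2(p_y, p_x) ≈ -109.46°.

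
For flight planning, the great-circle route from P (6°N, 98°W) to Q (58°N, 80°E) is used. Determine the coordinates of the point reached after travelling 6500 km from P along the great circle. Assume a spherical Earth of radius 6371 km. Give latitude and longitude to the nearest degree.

≈ (64°N, 96°W)

Convert each endpoint to a unit vector on the sphere (x = cos φ cos λ, y = cos φ sin λ, z = sin φ).
The central angle between the endpoints is δ = arccos(p₁·p₂) ≈ 2.024 rad (116.0°). The total great-circle distance is δ·R ≈ 2.024 × 6371 ≈ 12896 km, so the target fraction is f = 6500/12896 ≈ 0.504.
Interpolate at f ≈ 0.504 with slerp weights a = sin((1−f)δ)/sin δ ≈ 0.938, b = sin(fδ)/sin δ ≈ 0.948.
p = a·p₁ + b·p₂ ≈ (-0.043, -0.429, 0.902); φ = arcsin(p_z) ≈ 64.43°, λ = atan2(p_y, p_x) ≈ -95.67°.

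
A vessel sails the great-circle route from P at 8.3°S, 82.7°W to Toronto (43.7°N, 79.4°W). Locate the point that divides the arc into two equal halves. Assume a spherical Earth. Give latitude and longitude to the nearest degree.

Write both endpoints as unit vectors p₁, p₂ with components (cos φ cos λ, cos φ sin λ, sin φ).
The central angle between the endpoints is δ = arccos(p₁·p₂) ≈ 0.909 rad (52.1°).
Interpolate at f = 1/2 with slerp weights a = sin((1−f)δ)/sin δ ≈ 0.557, b = sin(fδ)/sin δ ≈ 0.557.
p = a·p₁ + b·p₂ ≈ (0.144, -0.942, 0.304); φ = arcsin(p_z) ≈ 17.71°, λ = atan2(p_y, p_x) ≈ -81.31°.

≈ 18°N, 81°W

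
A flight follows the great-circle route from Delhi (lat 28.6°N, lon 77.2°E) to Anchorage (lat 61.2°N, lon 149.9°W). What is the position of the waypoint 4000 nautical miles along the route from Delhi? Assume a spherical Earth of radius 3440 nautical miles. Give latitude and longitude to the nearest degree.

≈ lat 71°N, lon 178°E

Write both endpoints as unit vectors p₁, p₂ with components (cos φ cos λ, cos φ sin λ, sin φ).
The central angle between the endpoints is δ = arccos(p₁·p₂) ≈ 1.439 rad (82.4°). The total great-circle distance is δ·R ≈ 1.439 × 3440 ≈ 4950 nmi, so the target fraction is f = 4000/4950 ≈ 0.808.
Interpolate at f ≈ 0.808 with slerp weights a = sin((1−f)δ)/sin δ ≈ 0.275, b = sin(fδ)/sin δ ≈ 0.926.
p = a·p₁ + b·p₂ ≈ (-0.332, 0.012, 0.943); φ = arcsin(p_z) ≈ 70.57°, λ = atan2(p_y, p_x) ≈ 177.98°.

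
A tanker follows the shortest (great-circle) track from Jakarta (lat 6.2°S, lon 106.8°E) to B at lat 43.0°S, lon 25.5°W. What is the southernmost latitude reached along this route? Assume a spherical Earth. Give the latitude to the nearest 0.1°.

The great circle lies in the plane with unit normal n̂ = (p₁ × p₂)/|p₁ × p₂|.
Here n̂_z ≈ -0.591; the vertex latitude is φ_max = arccos|n̂_z| ≈ 53.8°.

≈ 53.8°S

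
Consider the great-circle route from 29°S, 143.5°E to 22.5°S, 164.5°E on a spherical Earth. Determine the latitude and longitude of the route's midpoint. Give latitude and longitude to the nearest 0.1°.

≈ 26.1°S, 154.3°E

The haversine formula gives a central angle δ ≈ 0.348 rad (20.0°) between the endpoints.
Interpolate at f = 1/2 with slerp weights a = sin((1−f)δ)/sin δ ≈ 0.508, b = sin(fδ)/sin δ ≈ 0.508.
p = a·p₁ + b·p₂ ≈ (-0.809, 0.389, -0.440); φ = arcsin(p_z) ≈ -26.13°, λ = atan2(p_y, p_x) ≈ 154.29°.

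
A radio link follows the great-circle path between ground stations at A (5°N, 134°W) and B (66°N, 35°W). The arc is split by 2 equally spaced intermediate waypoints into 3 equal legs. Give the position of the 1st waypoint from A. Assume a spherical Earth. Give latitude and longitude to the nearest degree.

From cos δ = sin φ₁ sin φ₂ + cos φ₁ cos φ₂ cos Δλ, the central angle is δ ≈ 1.555 rad (89.1°).
Interpolate at f = 1/3 with slerp weights a = sin((1−f)δ)/sin δ ≈ 0.861, b = sin(fδ)/sin δ ≈ 0.495.
p = a·p₁ + b·p₂ ≈ (-0.431, -0.732, 0.528); φ = arcsin(p_z) ≈ 31.84°, λ = atan2(p_y, p_x) ≈ -120.45°.

≈ (32°N, 120°W)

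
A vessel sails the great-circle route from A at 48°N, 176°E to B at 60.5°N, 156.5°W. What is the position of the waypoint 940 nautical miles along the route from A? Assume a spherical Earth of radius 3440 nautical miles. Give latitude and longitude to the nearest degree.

Write both endpoints as unit vectors p₁, p₂ with components (cos φ cos λ, cos φ sin λ, sin φ).
The central angle between the endpoints is δ = arccos(p₁·p₂) ≈ 0.351 rad (20.1°). The total great-circle distance is δ·R ≈ 0.351 × 3440 ≈ 1207 nmi, so the target fraction is f = 940/1207 ≈ 0.779.
Interpolate at f ≈ 0.779 with slerp weights a = sin((1−f)δ)/sin δ ≈ 0.226, b = sin(fδ)/sin δ ≈ 0.785.
p = a·p₁ + b·p₂ ≈ (-0.505, -0.144, 0.851); φ = arcsin(p_z) ≈ 58.32°, λ = atan2(p_y, p_x) ≈ -164.13°.

≈ 58°N, 164°W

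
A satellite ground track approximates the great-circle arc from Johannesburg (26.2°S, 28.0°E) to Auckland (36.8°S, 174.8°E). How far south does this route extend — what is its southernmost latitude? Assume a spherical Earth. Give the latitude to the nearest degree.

≈ 65°S

The great circle lies in the plane with unit normal n̂ = (p₁ × p₂)/|p₁ × p₂|.
Here n̂_z ≈ +0.418; the vertex latitude is φ_max = arccos|n̂_z| ≈ 65.3°.
Check via Clairaut: cos φ_max = |cos φ₁| · sin C = cos(26.2°)·sin(152.2°) ≈ 0.418, again giving ≈ 65.3°.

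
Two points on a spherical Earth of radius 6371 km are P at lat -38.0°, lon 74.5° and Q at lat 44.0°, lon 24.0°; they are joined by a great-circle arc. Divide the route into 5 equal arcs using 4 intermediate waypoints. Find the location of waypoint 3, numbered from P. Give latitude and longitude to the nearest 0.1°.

≈ lat 11.7°, lon 46.3°

Write both endpoints as unit vectors p₁, p₂ with components (cos φ cos λ, cos φ sin λ, sin φ).
The central angle between the endpoints is δ = arccos(p₁·p₂) ≈ 1.638 rad (93.8°).
Interpolate at f = 3/5 with slerp weights a = sin((1−f)δ)/sin δ ≈ 0.611, b = sin(fδ)/sin δ ≈ 0.834.
p = a·p₁ + b·p₂ ≈ (0.677, 0.708, 0.203); φ = arcsin(p_z) ≈ 11.73°, λ = atan2(p_y, p_x) ≈ 46.29°.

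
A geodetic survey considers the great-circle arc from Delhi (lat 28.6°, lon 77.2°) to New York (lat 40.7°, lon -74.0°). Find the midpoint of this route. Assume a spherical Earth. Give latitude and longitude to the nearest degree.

≈ lat 69°, lon 18°

The haversine formula gives a central angle δ ≈ 1.845 rad (105.7°) between the endpoints.
Interpolate at f = 1/2 with slerp weights a = sin((1−f)δ)/sin δ ≈ 0.828, b = sin(fδ)/sin δ ≈ 0.828.
p = a·p₁ + b·p₂ ≈ (0.334, 0.106, 0.937); φ = arcsin(p_z) ≈ 69.49°, λ = atan2(p_y, p_x) ≈ 17.52°.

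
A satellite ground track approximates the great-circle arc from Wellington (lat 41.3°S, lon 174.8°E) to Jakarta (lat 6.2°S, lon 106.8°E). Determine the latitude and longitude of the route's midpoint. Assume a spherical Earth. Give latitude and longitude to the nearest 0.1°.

≈ lat 27.9°S, lon 135.4°E

Write both endpoints as unit vectors p₁, p₂ with components (cos φ cos λ, cos φ sin λ, sin φ).
The central angle between the endpoints is δ = arccos(p₁·p₂) ≈ 1.212 rad (69.4°).
Interpolate at f = 1/2 with slerp weights a = sin((1−f)δ)/sin δ ≈ 0.608, b = sin(fδ)/sin δ ≈ 0.608.
p = a·p₁ + b·p₂ ≈ (-0.630, 0.620, -0.467); φ = arcsin(p_z) ≈ -27.85°, λ = atan2(p_y, p_x) ≈ 135.44°.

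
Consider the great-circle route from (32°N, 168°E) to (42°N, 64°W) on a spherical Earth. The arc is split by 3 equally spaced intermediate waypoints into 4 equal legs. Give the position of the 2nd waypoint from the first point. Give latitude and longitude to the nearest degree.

Convert each endpoint to a unit vector on the sphere (x = cos φ cos λ, y = cos φ sin λ, z = sin φ).
The central angle between the endpoints is δ = arccos(p₁·p₂) ≈ 1.604 rad (91.9°).
Interpolate at f = 2/4 with slerp weights a = sin((1−f)δ)/sin δ ≈ 0.719, b = sin(fδ)/sin δ ≈ 0.719.
p = a·p₁ + b·p₂ ≈ (-0.362, -0.354, 0.862); φ = arcsin(p_z) ≈ 59.59°, λ = atan2(p_y, p_x) ≈ -135.70°.

≈ (60°N, 136°W)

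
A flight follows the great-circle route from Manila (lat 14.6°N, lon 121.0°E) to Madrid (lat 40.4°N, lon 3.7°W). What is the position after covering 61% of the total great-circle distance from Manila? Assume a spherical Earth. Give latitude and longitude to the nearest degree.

Write both endpoints as unit vectors p₁, p₂ with components (cos φ cos λ, cos φ sin λ, sin φ).
The central angle between the endpoints is δ = arccos(p₁·p₂) ≈ 1.830 rad (104.8°).
Interpolate at f = 0.61 with slerp weights a = sin((1−f)δ)/sin δ ≈ 0.677, b = sin(fδ)/sin δ ≈ 0.929.
p = a·p₁ + b·p₂ ≈ (0.369, 0.516, 0.773); φ = arcsin(p_z) ≈ 50.63°, λ = atan2(p_y, p_x) ≈ 54.45°.

≈ lat 51°N, lon 54°E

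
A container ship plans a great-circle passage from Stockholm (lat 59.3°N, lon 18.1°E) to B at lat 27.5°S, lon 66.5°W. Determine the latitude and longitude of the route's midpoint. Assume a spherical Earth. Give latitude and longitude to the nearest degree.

≈ lat 21°N, lon 38°W

From cos δ = sin φ₁ sin φ₂ + cos φ₁ cos φ₂ cos Δλ, the central angle is δ ≈ 1.933 rad (110.8°).
Interpolate at f = 1/2 with slerp weights a = sin((1−f)δ)/sin δ ≈ 0.880, b = sin(fδ)/sin δ ≈ 0.880.
p = a·p₁ + b·p₂ ≈ (0.738, -0.576, 0.350); φ = arcsin(p_z) ≈ 20.51°, λ = atan2(p_y, p_x) ≈ -37.97°.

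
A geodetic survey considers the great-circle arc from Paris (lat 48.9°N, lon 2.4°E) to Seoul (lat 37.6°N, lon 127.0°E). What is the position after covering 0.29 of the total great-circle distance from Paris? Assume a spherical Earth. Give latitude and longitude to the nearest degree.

≈ lat 63°N, lon 37°E

Convert each endpoint to a unit vector on the sphere (x = cos φ cos λ, y = cos φ sin λ, z = sin φ).
The central angle between the endpoints is δ = arccos(p₁·p₂) ≈ 1.406 rad (80.6°).
Interpolate at f = 0.29 with slerp weights a = sin((1−f)δ)/sin δ ≈ 0.852, b = sin(fδ)/sin δ ≈ 0.402.
p = a·p₁ + b·p₂ ≈ (0.368, 0.278, 0.887); φ = arcsin(p_z) ≈ 62.54°, λ = atan2(p_y, p_x) ≈ 37.05°.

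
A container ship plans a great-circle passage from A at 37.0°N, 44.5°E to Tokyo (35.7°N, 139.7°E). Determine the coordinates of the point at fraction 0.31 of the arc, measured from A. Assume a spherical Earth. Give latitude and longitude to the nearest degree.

≈ 46°N, 72°E

From cos δ = sin φ₁ sin φ₂ + cos φ₁ cos φ₂ cos Δλ, the central angle is δ ≈ 1.274 rad (73.0°).
Interpolate at f = 0.31 with slerp weights a = sin((1−f)δ)/sin δ ≈ 0.805, b = sin(fδ)/sin δ ≈ 0.402.
p = a·p₁ + b·p₂ ≈ (0.210, 0.662, 0.719); φ = arcsin(p_z) ≈ 46.01°, λ = atan2(p_y, p_x) ≈ 72.44°.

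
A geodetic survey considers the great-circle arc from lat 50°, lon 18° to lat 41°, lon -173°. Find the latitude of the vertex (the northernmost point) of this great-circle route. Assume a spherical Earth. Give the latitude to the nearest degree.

The great circle lies in the plane with unit normal n̂ = (p₁ × p₂)/|p₁ × p₂|.
Here n̂_z ≈ +0.093; the vertex latitude is φ_max = arccos|n̂_z| ≈ 84.7°.

≈ 85°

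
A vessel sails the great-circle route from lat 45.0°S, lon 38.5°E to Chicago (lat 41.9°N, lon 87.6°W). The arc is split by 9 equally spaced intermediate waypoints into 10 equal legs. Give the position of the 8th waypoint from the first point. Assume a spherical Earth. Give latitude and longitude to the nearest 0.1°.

≈ lat 26.6°N, lon 58.5°W

From cos δ = sin φ₁ sin φ₂ + cos φ₁ cos φ₂ cos Δλ, the central angle is δ ≈ 2.469 rad (141.5°).
Interpolate at f = 8/10 with slerp weights a = sin((1−f)δ)/sin δ ≈ 0.761, b = sin(fδ)/sin δ ≈ 1.476.
p = a·p₁ + b·p₂ ≈ (0.467, -0.763, 0.448); φ = arcsin(p_z) ≈ 26.58°, λ = atan2(p_y, p_x) ≈ -58.51°.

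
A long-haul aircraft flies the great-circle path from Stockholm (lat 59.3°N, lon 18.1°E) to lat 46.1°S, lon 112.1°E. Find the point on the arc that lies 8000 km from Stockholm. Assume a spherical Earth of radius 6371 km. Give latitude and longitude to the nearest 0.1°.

The haversine formula gives a central angle δ ≈ 2.271 rad (130.1°) between the endpoints. The total great-circle distance is δ·R ≈ 2.271 × 6371 ≈ 14468 km, so the target fraction is f = 8000/14468 ≈ 0.553.
Interpolate at f ≈ 0.553 with slerp weights a = sin((1−f)δ)/sin δ ≈ 1.111, b = sin(fδ)/sin δ ≈ 1.243.
p = a·p₁ + b·p₂ ≈ (0.215, 0.975, 0.059); φ = arcsin(p_z) ≈ 3.41°, λ = atan2(p_y, p_x) ≈ 77.58°.

≈ lat 3.4°N, lon 77.6°E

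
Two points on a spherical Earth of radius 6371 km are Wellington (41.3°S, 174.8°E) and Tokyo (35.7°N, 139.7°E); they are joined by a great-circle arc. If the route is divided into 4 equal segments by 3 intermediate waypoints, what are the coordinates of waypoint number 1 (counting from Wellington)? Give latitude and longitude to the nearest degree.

≈ 22°S, 164°E

Write both endpoints as unit vectors p₁, p₂ with components (cos φ cos λ, cos φ sin λ, sin φ).
The central angle between the endpoints is δ = arccos(p₁·p₂) ≈ 1.457 rad (83.5°).
Interpolate at f = 1/4 with slerp weights a = sin((1−f)δ)/sin δ ≈ 0.894, b = sin(fδ)/sin δ ≈ 0.358.
p = a·p₁ + b·p₂ ≈ (-0.891, 0.249, -0.381); φ = arcsin(p_z) ≈ -22.37°, λ = atan2(p_y, p_x) ≈ 164.37°.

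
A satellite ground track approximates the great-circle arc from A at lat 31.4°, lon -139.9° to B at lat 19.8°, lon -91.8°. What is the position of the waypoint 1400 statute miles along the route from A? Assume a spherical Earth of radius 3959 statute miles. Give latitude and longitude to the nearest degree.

Convert each endpoint to a unit vector on the sphere (x = cos φ cos λ, y = cos φ sin λ, z = sin φ).
The central angle between the endpoints is δ = arccos(p₁·p₂) ≈ 0.777 rad (44.5°). The total great-circle distance is δ·R ≈ 0.777 × 3959 ≈ 3077 mi, so the target fraction is f = 1400/3077 ≈ 0.455.
Interpolate at f ≈ 0.455 with slerp weights a = sin((1−f)δ)/sin δ ≈ 0.586, b = sin(fδ)/sin δ ≈ 0.494.
p = a·p₁ + b·p₂ ≈ (-0.397, -0.787, 0.473); φ = arcsin(p_z) ≈ 28.21°, λ = atan2(p_y, p_x) ≈ -116.80°.

≈ lat 28°, lon -117°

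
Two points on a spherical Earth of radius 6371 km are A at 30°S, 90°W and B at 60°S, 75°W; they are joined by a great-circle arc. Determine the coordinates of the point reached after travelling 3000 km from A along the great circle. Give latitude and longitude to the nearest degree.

≈ 56°S, 79°W

Convert each endpoint to a unit vector on the sphere (x = cos φ cos λ, y = cos φ sin λ, z = sin φ).
The central angle between the endpoints is δ = arccos(p₁·p₂) ≈ 0.552 rad (31.6°). The total great-circle distance is δ·R ≈ 0.552 × 6371 ≈ 3519 km, so the target fraction is f = 3000/3519 ≈ 0.852.
Interpolate at f ≈ 0.852 with slerp weights a = sin((1−f)δ)/sin δ ≈ 0.155, b = sin(fδ)/sin δ ≈ 0.865.
p = a·p₁ + b·p₂ ≈ (0.112, -0.552, -0.826); φ = arcsin(p_z) ≈ -55.72°, λ = atan2(p_y, p_x) ≈ -78.54°.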